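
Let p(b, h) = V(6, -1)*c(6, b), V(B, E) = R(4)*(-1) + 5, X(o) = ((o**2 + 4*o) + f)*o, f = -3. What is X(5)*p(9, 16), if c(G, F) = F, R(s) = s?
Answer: 1890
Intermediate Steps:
X(o) = o*(-3 + o**2 + 4*o) (X(o) = ((o**2 + 4*o) - 3)*o = (-3 + o**2 + 4*o)*o = o*(-3 + o**2 + 4*o))
V(B, E) = 1 (V(B, E) = 4*(-1) + 5 = -4 + 5 = 1)
p(b, h) = b (p(b, h) = 1*b = b)
X(5)*p(9, 16) = (5*(-3 + 5**2 + 4*5))*9 = (5*(-3 + 25 + 20))*9 = (5*42)*9 = 210*9 = 1890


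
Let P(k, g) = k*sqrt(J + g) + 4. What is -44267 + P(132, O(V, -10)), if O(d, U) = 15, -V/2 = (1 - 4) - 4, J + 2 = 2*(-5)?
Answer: -44263 + 132*sqrt(3) ≈ -44034.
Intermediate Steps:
J = -12 (J = -2 + 2*(-5) = -2 - 10 = -12)
V = 14 (V = -2*((1 - 4) - 4) = -2*(-3 - 4) = -2*(-7) = 14)
P(k, g) = 4 + k*sqrt(-12 + g) (P(k, g) = k*sqrt(-12 + g) + 4 = 4 + k*sqrt(-12 + g))
-44267 + P(132, O(V, -10)) = -44267 + (4 + 132*sqrt(-12 + 15)) = -44267 + (4 + 132*sqrt(3)) = -44263 + 132*sqrt(3)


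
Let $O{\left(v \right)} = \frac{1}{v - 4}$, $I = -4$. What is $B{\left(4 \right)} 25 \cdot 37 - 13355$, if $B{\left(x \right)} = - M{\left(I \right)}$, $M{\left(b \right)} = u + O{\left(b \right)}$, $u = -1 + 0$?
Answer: $- \frac{98515}{8} \approx -12314.0$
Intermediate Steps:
$u = -1$
$O{\left(v \right)} = \frac{1}{-4 + v}$
$M{\left(b \right)} = -1 + \frac{1}{-4 + b}$
$B{\left(x \right)} = \frac{9}{8}$ ($B{\left(x \right)} = - \frac{5 - -4}{-4 - 4} = - \frac{5 + 4}{-8} = - \frac{\left(-1\right) 9}{8} = \left(-1\right) \left(- \frac{9}{8}\right) = \frac{9}{8}$)
$B{\left(4 \right)} 25 \cdot 37 - 13355 = \frac{9}{8} \cdot 25 \cdot 37 - 13355 = \frac{225}{8} \cdot 37 - 13355 = \frac{8325}{8} - 13355 = - \frac{98515}{8}$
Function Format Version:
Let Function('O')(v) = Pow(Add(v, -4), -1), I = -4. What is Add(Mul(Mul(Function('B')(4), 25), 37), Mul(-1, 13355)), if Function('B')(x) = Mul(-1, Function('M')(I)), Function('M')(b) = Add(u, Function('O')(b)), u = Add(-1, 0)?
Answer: Rational(-98515, 8) ≈ -12314.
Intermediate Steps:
u = -1
Function('O')(v) = Pow(Add(-4, v), -1)
Function('M')(b) = Add(-1, Pow(Add(-4, b), -1))
Function('B')(x) = Rational(9, 8) (Function('B')(x) = Mul(-1, Mul(Pow(Add(-4, -4), -1), Add(5, Mul(-1, -4)))) = Mul(-1, Mul(Pow(-8, -1), Add(5, 4))) = Mul(-1, Mul(Rational(-1, 8), 9)) = Mul(-1, Rational(-9, 8)) = Rational(9, 8))
Add(Mul(Mul(Function('B')(4), 25), 37), Mul(-1, 13355)) = Add(Mul(Mul(Rational(9, 8), 25), 37), Mul(-1, 13355)) = Add(Mul(Rational(225, 8), 37), -13355) = Add(Rational(8325, 8), -13355) = Rational(-98515, 8)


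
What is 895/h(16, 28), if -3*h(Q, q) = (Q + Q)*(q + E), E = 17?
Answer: -179/96 ≈ -1.8646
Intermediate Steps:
h(Q, q) = -2*Q*(17 + q)/3 (h(Q, q) = -(Q + Q)*(q + 17)/3 = -2*Q*(17 + q)/3)
895/h(16, 28) = 895/((-⅔*16*(17 + 28))) = 895/((-⅔*16*45)) = 895/(-480) = 895*(-1/480) = -179/96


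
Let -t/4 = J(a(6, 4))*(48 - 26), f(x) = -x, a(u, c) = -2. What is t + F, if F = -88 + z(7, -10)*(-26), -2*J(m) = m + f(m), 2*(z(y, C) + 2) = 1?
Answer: -49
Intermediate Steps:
z(y, C) = -3/2 (z(y, C) = -2 + (½)*1 = -2 + ½ = -3/2)
J(m) = 0 (J(m) = -(m - m)/2 = -½*0 = 0)
t = 0 (t = -0*(48 - 26) = -0*22 = -4*0 = 0)
F = -49 (F = -88 - 3/2*(-26) = -88 + 39 = -49)
t + F = 0 - 49 = -49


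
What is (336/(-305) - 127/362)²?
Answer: 25717574689/12190368100 ≈ 2.1097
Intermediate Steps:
(336/(-305) - 127/362)² = (336*(-1/305) - 127*1/362)² = (-336/305 - 127/362)² = (-160367/110410)² = 25717574689/12190368100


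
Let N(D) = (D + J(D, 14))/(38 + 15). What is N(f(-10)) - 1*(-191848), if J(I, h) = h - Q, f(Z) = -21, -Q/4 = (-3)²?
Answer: 10167973/53 ≈ 1.9185e+5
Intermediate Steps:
Q = -36 (Q = -4*(-3)² = -4*9 = -36)
J(I, h) = 36 + h (J(I, h) = h - 1*(-36) = h + 36 = 36 + h)
N(D) = 50/53 + D/53 (N(D) = (D + (36 + 14))/(38 + 15) = (D + 50)/53 = (50 + D)*(1/53) = 50/53 + D/53)
N(f(-10)) - 1*(-191848) = (50/53 + (1/53)*(-21)) - 1*(-191848) = (50/53 - 21/53) + 191848 = 29/53 + 191848 = 10167973/53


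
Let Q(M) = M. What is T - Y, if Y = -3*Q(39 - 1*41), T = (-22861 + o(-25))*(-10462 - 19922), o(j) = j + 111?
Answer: 691995594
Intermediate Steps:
o(j) = 111 + j
T = 691995600 (T = (-22861 + (111 - 25))*(-10462 - 19922) = (-22861 + 86)*(-30384) = -22775*(-30384) = 691995600)
Y = 6 (Y = -3*(39 - 1*41) = -3*(39 - 41) = -3*(-2) = 6)
T - Y = 691995600 - 1*6 = 691995600 - 6 = 691995594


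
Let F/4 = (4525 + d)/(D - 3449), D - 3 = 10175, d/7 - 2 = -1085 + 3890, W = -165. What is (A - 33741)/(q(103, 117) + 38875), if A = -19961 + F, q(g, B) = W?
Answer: -60210677/43413265 ≈ -1.3869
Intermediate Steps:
d = 19649 (d = 14 + 7*(-1085 + 3890) = 14 + 7*2805 = 14 + 19635 = 19649)
D = 10178 (D = 3 + 10175 = 10178)
F = 32232/2243 (F = 4*((4525 + 19649)/(10178 - 3449)) = 4*(24174/6729) = 4*(24174*(1/6729)) = 4*(8058/2243) = 32232/2243 ≈ 14.370)
q(g, B) = -165
A = -44740291/2243 (A = -19961 + 32232/2243 = -44740291/2243 ≈ -19947.)
(A - 33741)/(q(103, 117) + 38875) = (-44740291/2243 - 33741)/(-165 + 38875) = -120421354/2243/38710 = -120421354/2243*1/38710 = -60210677/43413265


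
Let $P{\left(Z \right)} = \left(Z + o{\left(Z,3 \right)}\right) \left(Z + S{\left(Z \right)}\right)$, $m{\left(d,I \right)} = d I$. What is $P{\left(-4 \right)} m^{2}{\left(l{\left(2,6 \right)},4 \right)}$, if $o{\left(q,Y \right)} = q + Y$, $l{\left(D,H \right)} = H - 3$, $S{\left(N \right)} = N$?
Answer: $5760$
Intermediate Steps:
$l{\left(D,H \right)} = -3 + H$
$o{\left(q,Y \right)} = Y + q$
$m{\left(d,I \right)} = I d$
$P{\left(Z \right)} = 2 Z \left(3 + 2 Z\right)$ ($P{\left(Z \right)} = \left(Z + \left(3 + Z\right)\right) \left(Z + Z\right) = \left(3 + 2 Z\right) 2 Z = 2 Z \left(3 + 2 Z\right)$)
$P{\left(-4 \right)} m^{2}{\left(l{\left(2,6 \right)},4 \right)} = 2 \left(-4\right) \left(3 + 2 \left(-4\right)\right) \left(4 \left(-3 + 6\right)\right)^{2} = 2 \left(-4\right) \left(3 - 8\right) \left(4 \cdot 3\right)^{2} = 2 \left(-4\right) \left(-5\right) 12^{2} = 40 \cdot 144 = 5760$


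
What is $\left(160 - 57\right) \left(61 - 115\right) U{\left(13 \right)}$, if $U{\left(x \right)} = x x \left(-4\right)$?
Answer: $3759912$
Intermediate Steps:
$U{\left(x \right)} = - 4 x^{2}$ ($U{\left(x \right)} = x^{2} \left(-4\right) = - 4 x^{2}$)
$\left(160 - 57\right) \left(61 - 115\right) U{\left(13 \right)} = \left(160 - 57\right) \left(61 - 115\right) \left(- 4 \cdot 13^{2}\right) = 103 \left(-54\right) \left(\left(-4\right) 169\right) = \left(-5562\right) \left(-676\right) = 3759912$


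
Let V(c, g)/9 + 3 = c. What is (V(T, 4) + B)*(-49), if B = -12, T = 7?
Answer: -1176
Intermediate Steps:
V(c, g) = -27 + 9*c
(V(T, 4) + B)*(-49) = ((-27 + 9*7) - 12)*(-49) = ((-27 + 63) - 12)*(-49) = (36 - 12)*(-49) = 24*(-49) = -1176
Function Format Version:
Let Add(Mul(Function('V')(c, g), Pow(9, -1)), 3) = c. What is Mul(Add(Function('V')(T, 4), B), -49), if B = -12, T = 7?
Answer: -1176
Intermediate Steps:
Function('V')(c, g) = Add(-27, Mul(9, c))
Mul(Add(Function('V')(T, 4), B), -49) = Mul(Add(Add(-27, Mul(9, 7)), -12), -49) = Mul(Add(Add(-27, 63), -12), -49) = Mul(Add(36, -12), -49) = Mul(24, -49) = -1176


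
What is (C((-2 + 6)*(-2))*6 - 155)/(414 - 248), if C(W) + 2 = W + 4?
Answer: -191/166 ≈ -1.1506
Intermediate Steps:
C(W) = 2 + W (C(W) = -2 + (W + 4) = -2 + (4 + W) = 2 + W)
(C((-2 + 6)*(-2))*6 - 155)/(414 - 248) = ((2 + (-2 + 6)*(-2))*6 - 155)/(414 - 248) = ((2 + 4*(-2))*6 - 155)/166 = ((2 - 8)*6 - 155)*(1/166) = (-6*6 - 155)*(1/166) = (-36 - 155)*(1/166) = -191*1/166 = -191/166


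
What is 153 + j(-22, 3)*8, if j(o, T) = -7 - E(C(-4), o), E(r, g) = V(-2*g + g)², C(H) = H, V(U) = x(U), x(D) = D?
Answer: -3775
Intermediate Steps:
V(U) = U
E(r, g) = g² (E(r, g) = (-2*g + g)² = (-g)² = g²)
j(o, T) = -7 - o²
153 + j(-22, 3)*8 = 153 + (-7 - 1*(-22)²)*8 = 153 + (-7 - 1*484)*8 = 153 + (-7 - 484)*8 = 153 - 491*8 = 153 - 3928 = -3775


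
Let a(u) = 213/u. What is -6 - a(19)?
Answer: -327/19 ≈ -17.211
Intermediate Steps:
-6 - a(19) = -6 - 213/19 = -327/19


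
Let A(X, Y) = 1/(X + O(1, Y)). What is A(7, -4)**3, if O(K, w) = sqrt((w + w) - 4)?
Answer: (7 + 2*I*sqrt(3))**(-3) ≈ 0.00040091 - 0.0020603*I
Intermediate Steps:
O(K, w) = sqrt(-4 + 2*w) (O(K, w) = sqrt(2*w - 4) = sqrt(-4 + 2*w))
A(X, Y) = 1/(X + sqrt(-4 + 2*Y))
A(7, -4)**3 = (1/(7 + sqrt(2)*sqrt(-2 - 4)))**3 = (1/(7 + sqrt(2)*sqrt(-6)))**3 = (1/(7 + sqrt(2)*(I*sqrt(6))))**3 = (1/(7 + 2*I*sqrt(3)))**3 = (7 + 2*I*sqrt(3))**(-3)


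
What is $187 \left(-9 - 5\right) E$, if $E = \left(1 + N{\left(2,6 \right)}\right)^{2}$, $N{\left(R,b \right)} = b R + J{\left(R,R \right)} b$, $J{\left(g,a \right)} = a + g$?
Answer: $-3584042$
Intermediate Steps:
$N{\left(R,b \right)} = 3 R b$ ($N{\left(R,b \right)} = b R + \left(R + R\right) b = R b + 2 R b = 3 R b$)
$E = 1369$ ($E = \left(1 + 3 \cdot 2 \cdot 6\right)^{2} = \left(1 + 36\right)^{2} = 37^{2} = 1369$)
$187 \left(-9 - 5\right) E = 187 \left(-9 - 5\right) 1369 = 187 \left(-14\right) 1369 = \left(-2618\right) 1369 = -3584042$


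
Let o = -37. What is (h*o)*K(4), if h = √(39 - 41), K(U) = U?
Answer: -148*I*√2 ≈ -209.3*I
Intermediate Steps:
h = I*√2 (h = √(-2) = I*√2 ≈ 1.4142*I)
(h*o)*K(4) = ((I*√2)*(-37))*4 = -37*I*√2*4 = -148*I*√2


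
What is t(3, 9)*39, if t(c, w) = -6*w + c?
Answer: -1989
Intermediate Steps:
t(c, w) = c - 6*w
t(3, 9)*39 = (3 - 6*9)*39 = (3 - 54)*39 = -51*39 = -1989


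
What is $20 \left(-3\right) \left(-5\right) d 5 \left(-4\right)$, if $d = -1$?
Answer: $6000$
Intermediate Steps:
$20 \left(-3\right) \left(-5\right) d 5 \left(-4\right) = 20 \left(-3\right) \left(-5\right) \left(-1\right) 5 \left(-4\right) = 20 \cdot 15 \left(-1\right) 5 \left(-4\right) = 20 \left(\left(-15\right) 5\right) \left(-4\right) = 20 \left(-75\right) \left(-4\right) = \left(-1500\right) \left(-4\right) = 6000$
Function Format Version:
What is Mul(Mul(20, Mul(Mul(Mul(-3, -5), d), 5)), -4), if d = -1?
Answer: 6000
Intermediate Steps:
Mul(Mul(20, Mul(Mul(Mul(-3, -5), d), 5)), -4) = Mul(Mul(20, Mul(Mul(Mul(-3, -5), -1), 5)), -4) = Mul(Mul(20, Mul(Mul(15, -1), 5)), -4) = Mul(Mul(20, Mul(-15, 5)), -4) = Mul(Mul(20, -75), -4) = Mul(-1500, -4) = 6000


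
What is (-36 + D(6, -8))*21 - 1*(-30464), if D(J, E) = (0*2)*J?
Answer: 29708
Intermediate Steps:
D(J, E) = 0 (D(J, E) = 0*J = 0)
(-36 + D(6, -8))*21 - 1*(-30464) = (-36 + 0)*21 - 1*(-30464) = -36*21 + 30464 = -756 + 30464 = 29708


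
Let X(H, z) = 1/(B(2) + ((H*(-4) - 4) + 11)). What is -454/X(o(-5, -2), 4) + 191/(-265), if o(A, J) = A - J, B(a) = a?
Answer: -2526701/265 ≈ -9534.7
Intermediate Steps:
X(H, z) = 1/(9 - 4*H) (X(H, z) = 1/(2 + ((H*(-4) - 4) + 11)) = 1/(2 + ((-4*H - 4) + 11)) = 1/(2 + ((-4 - 4*H) + 11)) = 1/(2 + (7 - 4*H)) = 1/(9 - 4*H))
-454/X(o(-5, -2), 4) + 191/(-265) = -(4086 - 1816*(-5 - 1*(-2))) + 191/(-265) = -(4086 - 1816*(-5 + 2)) + 191*(-1/265) = -454/(1/(9 - 4*(-3))) - 191/265 = -454/(1/(9 + 12)) - 191/265 = -454/(1/21) - 191/265 = -454/1/21 - 191/265 = -454*21 - 191/265 = -9534 - 191/265 = -2526701/265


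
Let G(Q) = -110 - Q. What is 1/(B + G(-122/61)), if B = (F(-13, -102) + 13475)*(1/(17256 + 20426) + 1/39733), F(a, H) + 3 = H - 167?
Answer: -1497218906/160677531603 ≈ -0.0093182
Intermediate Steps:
F(a, H) = -170 + H (F(a, H) = -3 + (H - 167) = -3 + (-167 + H) = -170 + H)
B = 1022110245/1497218906 (B = ((-170 - 102) + 13475)*(1/(17256 + 20426) + 1/39733) = (-272 + 13475)*(1/37682 + 1/39733) = 13203*(1/37682 + 1/39733) = 13203*(77415/1497218906) = 1022110245/1497218906 ≈ 0.68267)
1/(B + G(-122/61)) = 1/(1022110245/1497218906 + (-110 - (-122)/61)) = 1/(1022110245/1497218906 + (-110 - 1*(-2))) = 1/(1022110245/1497218906 + (-110 + 2)) = 1/(1022110245/1497218906 - 108) = 1/(-160677531603/1497218906) = -1497218906/160677531603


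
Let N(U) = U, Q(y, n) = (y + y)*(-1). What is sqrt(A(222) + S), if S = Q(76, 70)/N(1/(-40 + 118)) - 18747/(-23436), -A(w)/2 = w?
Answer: I*sqrt(20849653167)/1302 ≈ 110.9*I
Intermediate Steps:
Q(y, n) = -2*y (Q(y, n) = (2*y)*(-1) = -2*y)
A(w) = -2*w
S = -30870941/2604 (S = (-2*76)/(1/(-40 + 118)) - 18747/(-23436) = -152/(1/78) - 18747*(-1/23436) = -152/1/78 + 2083/2604 = -152*78 + 2083/2604 = -11856 + 2083/2604 = -30870941/2604 ≈ -11855.)
sqrt(A(222) + S) = sqrt(-2*222 - 30870941/2604) = sqrt(-444 - 30870941/2604) = sqrt(-32027117/2604) = I*sqrt(20849653167)/1302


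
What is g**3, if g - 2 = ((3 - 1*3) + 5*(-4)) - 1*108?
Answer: -2000376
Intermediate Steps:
g = -126 (g = 2 + (((3 - 1*3) + 5*(-4)) - 1*108) = 2 + (((3 - 3) - 20) - 108) = 2 + ((0 - 20) - 108) = 2 + (-20 - 108) = 2 - 128 = -126)
g**3 = (-126)**3 = -2000376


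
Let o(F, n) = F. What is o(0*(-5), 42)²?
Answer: 0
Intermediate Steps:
o(0*(-5), 42)² = (0*(-5))² = 0² = 0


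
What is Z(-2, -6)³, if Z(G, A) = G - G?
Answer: 0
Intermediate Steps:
Z(G, A) = 0
Z(-2, -6)³ = 0³ = 0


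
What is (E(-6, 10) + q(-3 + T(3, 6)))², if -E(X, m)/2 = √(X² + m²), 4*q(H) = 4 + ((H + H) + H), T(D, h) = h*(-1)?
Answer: 9233/16 + 46*√34 ≈ 845.29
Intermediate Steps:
T(D, h) = -h
q(H) = 1 + 3*H/4 (q(H) = (4 + ((H + H) + H))/4 = (4 + (2*H + H))/4 = (4 + 3*H)/4 = 1 + 3*H/4)
E(X, m) = -2*√(X² + m²)
(E(-6, 10) + q(-3 + T(3, 6)))² = (-2*√((-6)² + 10²) + (1 + 3*(-3 - 1*6)/4))² = (-2*√(36 + 100) + (1 + 3*(-3 - 6)/4))² = (-4*√34 + (1 + (¾)*(-9)))² = (-4*√34 + (1 - 27/4))² = (-4*√34 - 23/4)² = (-23/4 - 4*√34)²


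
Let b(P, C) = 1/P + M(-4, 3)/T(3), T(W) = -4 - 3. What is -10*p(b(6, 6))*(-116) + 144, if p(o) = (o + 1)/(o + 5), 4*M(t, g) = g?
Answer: 32888/85 ≈ 386.92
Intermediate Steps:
M(t, g) = g/4
T(W) = -7
b(P, C) = -3/28 + 1/P (b(P, C) = 1/P + ((¼)*3)/(-7) = 1/P + (¾)*(-⅐) = 1/P - 3/28 = -3/28 + 1/P)
p(o) = (1 + o)/(5 + o)
-10*p(b(6, 6))*(-116) + 144 = -10*(1 + (-3/28 + 1/6))/(5 + (-3/28 + 1/6))*(-116) + 144 = -10*(1 + (-3/28 + ⅙))/(5 + (-3/28 + ⅙))*(-116) + 144 = -10*(1 + 5/84)/(5 + 5/84)*(-116) + 144 = -10*89/(425/84*84)*(-116) + 144 = -168*89/(85*84)*(-116) + 144 = -10*89/425*(-116) + 144 = -178/85*(-116) + 144 = 20648/85 + 144 = 32888/85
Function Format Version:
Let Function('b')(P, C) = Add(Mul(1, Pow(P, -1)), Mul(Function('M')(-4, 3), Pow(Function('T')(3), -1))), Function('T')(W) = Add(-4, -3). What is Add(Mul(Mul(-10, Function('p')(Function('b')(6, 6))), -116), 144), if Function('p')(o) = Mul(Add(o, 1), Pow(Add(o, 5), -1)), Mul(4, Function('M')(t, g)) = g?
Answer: Rational(32888, 85) ≈ 386.92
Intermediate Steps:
Function('M')(t, g) = Mul(Rational(1, 4), g)
Function('T')(W) = -7
Function('b')(P, C) = Add(Rational(-3, 28), Pow(P, -1)) (Function('b')(P, C) = Add(Mul(1, Pow(P, -1)), Mul(Mul(Rational(1, 4), 3), Pow(-7, -1))) = Add(Pow(P, -1), Mul(Rational(3, 4), Rational(-1, 7))) = Add(Pow(P, -1), Rational(-3, 28)) = Add(Rational(-3, 28), Pow(P, -1)))
Function('p')(o) = Mul(Pow(Add(5, o), -1), Add(1, o)) (Function('p')(o) = Mul(Add(1, o), Pow(Add(5, o), -1)) = Mul(Pow(Add(5, o), -1), Add(1, o)))
Add(Mul(Mul(-10, Function('p')(Function('b')(6, 6))), -116), 144) = Add(Mul(Mul(-10, Mul(Pow(Add(5, Add(Rational(-3, 28), Pow(6, -1))), -1), Add(1, Add(Rational(-3, 28), Pow(6, -1))))), -116), 144) = Add(Mul(Mul(-10, Mul(Pow(Add(5, Add(Rational(-3, 28), Rational(1, 6))), -1), Add(1, Add(Rational(-3, 28), Rational(1, 6))))), -116), 144) = Add(Mul(Mul(-10, Mul(Pow(Add(5, Rational(5, 84)), -1), Add(1, Rational(5, 84)))), -116), 144) = Add(Mul(Mul(-10, Mul(Pow(Rational(425, 84), -1), Rational(89, 84))), -116), 144) = Add(Mul(Mul(-10, Mul(Rational(84, 425), Rational(89, 84))), -116), 144) = Add(Mul(Mul(-10, Rational(89, 425)), -116), 144) = Add(Mul(Rational(-178, 85), -116), 144) = Add(Rational(20648, 85), 144) = Rational(32888, 85)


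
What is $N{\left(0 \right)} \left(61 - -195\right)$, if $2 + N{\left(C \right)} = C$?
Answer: $-512$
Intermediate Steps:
$N{\left(C \right)} = -2 + C$
$N{\left(0 \right)} \left(61 - -195\right) = \left(-2 + 0\right) \left(61 - -195\right) = - 2 \left(61 + 195\right) = \left(-2\right) 256 = -512$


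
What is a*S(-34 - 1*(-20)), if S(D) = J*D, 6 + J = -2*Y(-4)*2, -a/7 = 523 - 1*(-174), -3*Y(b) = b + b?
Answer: -3415300/3 ≈ -1.1384e+6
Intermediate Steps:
Y(b) = -2*b/3 (Y(b) = -(b + b)/3 = -2*b/3)
a = -4879 (a = -7*(523 - 1*(-174)) = -7*(523 + 174) = -7*697 = -4879)
J = -50/3 (J = -6 - (-4)*(-4)/3*2 = -6 - 2*8/3*2 = -6 - 16/3*2 = -6 - 32/3 = -50/3 ≈ -16.667)
S(D) = -50*D/3
a*S(-34 - 1*(-20)) = -(-243950)*(-34 - 1*(-20))/3 = -(-243950)*(-34 + 20)/3 = -(-243950)*(-14)/3 = -4879*700/3 = -3415300/3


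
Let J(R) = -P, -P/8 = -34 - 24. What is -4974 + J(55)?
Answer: -5438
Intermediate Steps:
P = 464 (P = -8*(-34 - 24) = -8*(-58) = 464)
J(R) = -464 (J(R) = -1*464 = -464)
-4974 + J(55) = -4974 - 464 = -5438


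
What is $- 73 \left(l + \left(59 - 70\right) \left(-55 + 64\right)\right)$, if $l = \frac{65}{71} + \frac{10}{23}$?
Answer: $\frac{11640726}{1633} \approx 7128.4$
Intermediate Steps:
$l = \frac{2205}{1633}$ ($l = 65 \cdot \frac{1}{71} + 10 \cdot \frac{1}{23} = \frac{65}{71} + \frac{10}{23} = \frac{2205}{1633} \approx 1.3503$)
$- 73 \left(l + \left(59 - 70\right) \left(-55 + 64\right)\right) = - 73 \left(\frac{2205}{1633} + \left(59 - 70\right) \left(-55 + 64\right)\right) = - 73 \left(\frac{2205}{1633} - 99\right) = \left(-73\right) \left(- \frac{159462}{1633}\right) = \frac{11640726}{1633}$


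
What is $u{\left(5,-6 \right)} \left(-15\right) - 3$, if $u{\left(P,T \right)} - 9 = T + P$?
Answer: $-123$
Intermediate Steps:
$u{\left(P,T \right)} = 9 + P + T$ ($u{\left(P,T \right)} = 9 + \left(T + P\right) = 9 + \left(P + T\right) = 9 + P + T$)
$u{\left(5,-6 \right)} \left(-15\right) - 3 = \left(9 + 5 - 6\right) \left(-15\right) - 3 = 8 \left(-15\right) - 3 = -120 - 3 = -123$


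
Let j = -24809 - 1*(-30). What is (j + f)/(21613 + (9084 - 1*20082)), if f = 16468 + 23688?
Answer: 15377/10615 ≈ 1.4486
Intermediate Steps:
j = -24779 (j = -24809 + 30 = -24779)
f = 40156
(j + f)/(21613 + (9084 - 1*20082)) = (-24779 + 40156)/(21613 + (9084 - 1*20082)) = 15377/(21613 + (9084 - 20082)) = 15377/(21613 - 10998) = 15377/10615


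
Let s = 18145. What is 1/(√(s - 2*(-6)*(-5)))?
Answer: √18085/18085 ≈ 0.0074360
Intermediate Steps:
1/(√(s - 2*(-6)*(-5))) = 1/(√(18145 - 2*(-6)*(-5))) = 1/(√(18145 + 12*(-5))) = 1/(√(18145 - 60)) = 1/(√18085) = √18085/18085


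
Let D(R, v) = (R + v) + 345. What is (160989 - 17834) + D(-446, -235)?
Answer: 142819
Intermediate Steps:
D(R, v) = 345 + R + v
(160989 - 17834) + D(-446, -235) = (160989 - 17834) + (345 - 446 - 235) = 143155 - 336 = 142819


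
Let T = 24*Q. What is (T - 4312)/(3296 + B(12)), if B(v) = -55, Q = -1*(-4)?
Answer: -4216/3241 ≈ -1.3008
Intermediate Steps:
Q = 4
T = 96 (T = 24*4 = 96)
(T - 4312)/(3296 + B(12)) = (96 - 4312)/(3296 - 55) = -4216/3241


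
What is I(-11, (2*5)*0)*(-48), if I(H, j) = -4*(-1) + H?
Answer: 336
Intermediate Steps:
I(H, j) = 4 + H
I(-11, (2*5)*0)*(-48) = (4 - 11)*(-48) = -7*(-48) = 336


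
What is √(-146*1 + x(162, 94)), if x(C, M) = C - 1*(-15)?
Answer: √31 ≈ 5.5678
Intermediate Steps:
x(C, M) = 15 + C (x(C, M) = C + 15 = 15 + C)
√(-146*1 + x(162, 94)) = √(-146*1 + (15 + 162)) = √(-146 + 177) = √31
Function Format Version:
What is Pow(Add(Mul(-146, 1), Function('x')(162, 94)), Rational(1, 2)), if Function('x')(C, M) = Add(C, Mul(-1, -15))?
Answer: Pow(31, Rational(1, 2)) ≈ 5.5678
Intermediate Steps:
Function('x')(C, M) = Add(15, C) (Function('x')(C, M) = Add(C, 15) = Add(15, C))
Pow(Add(Mul(-146, 1), Function('x')(162, 94)), Rational(1, 2)) = Pow(Add(Mul(-146, 1), Add(15, 162)), Rational(1, 2)) = Pow(Add(-146, 177), Rational(1, 2)) = Pow(31, Rational(1, 2))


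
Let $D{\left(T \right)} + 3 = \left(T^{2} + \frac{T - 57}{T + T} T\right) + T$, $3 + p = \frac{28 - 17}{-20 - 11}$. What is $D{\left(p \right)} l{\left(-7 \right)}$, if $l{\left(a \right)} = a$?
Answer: $\frac{340081}{1922} \approx 176.94$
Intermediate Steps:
$p = - \frac{104}{31}$ ($p = -3 + \frac{28 - 17}{-20 - 11} = -3 + \frac{11}{-20 - 11} = -3 + \frac{11}{-31} = -3 + 11 \left(- \frac{1}{31}\right) = -3 - \frac{11}{31} = - \frac{104}{31} \approx -3.3548$)
$D{\left(T \right)} = - \frac{63}{2} + T^{2} + \frac{3 T}{2}$ ($D{\left(T \right)} = -3 + \left(\left(T^{2} + \frac{T - 57}{T + T} T\right) + T\right) = -3 + \left(\left(T^{2} + \frac{-57 + T}{2 T} T\right) + T\right) = -3 + \left(\left(T^{2} + \left(- \frac{57}{2} + \frac{T}{2}\right)\right) + T\right) = -3 + \left(\left(- \frac{57}{2} + T^{2} + \frac{T}{2}\right) + T\right) = -3 + \left(- \frac{57}{2} + T^{2} + \frac{3 T}{2}\right) = - \frac{63}{2} + T^{2} + \frac{3 T}{2}$)
$D{\left(p \right)} l{\left(-7 \right)} = \left(- \frac{63}{2} + \left(- \frac{104}{31}\right)^{2} + \frac{3}{2} \left(- \frac{104}{31}\right)\right) \left(-7\right) = \left(- \frac{63}{2} + \frac{10816}{961} - \frac{156}{31}\right) \left(-7\right) = \left(- \frac{48583}{1922}\right) \left(-7\right) = \frac{340081}{1922}$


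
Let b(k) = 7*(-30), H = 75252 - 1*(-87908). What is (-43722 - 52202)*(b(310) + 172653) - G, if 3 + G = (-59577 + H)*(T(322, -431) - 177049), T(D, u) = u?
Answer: 1842488511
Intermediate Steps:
H = 163160 (H = 75252 + 87908 = 163160)
b(k) = -210
G = -18383910843 (G = -3 + (-59577 + 163160)*(-431 - 177049) = -3 + 103583*(-177480) = -3 - 18383910840 = -18383910843)
(-43722 - 52202)*(b(310) + 172653) - G = (-43722 - 52202)*(-210 + 172653) - 1*(-18383910843) = -95924*172443 + 18383910843 = -16541422332 + 18383910843 = 1842488511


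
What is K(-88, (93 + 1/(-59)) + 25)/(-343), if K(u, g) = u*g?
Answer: 612568/20237 ≈ 30.270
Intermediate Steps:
K(u, g) = g*u
K(-88, (93 + 1/(-59)) + 25)/(-343) = (((93 + 1/(-59)) + 25)*(-88))/(-343) = (((93 - 1/59) + 25)*(-88))*(-1/343) = ((5486/59 + 25)*(-88))*(-1/343) = ((6961/59)*(-88))*(-1/343) = -612568/59*(-1/343) = 612568/20237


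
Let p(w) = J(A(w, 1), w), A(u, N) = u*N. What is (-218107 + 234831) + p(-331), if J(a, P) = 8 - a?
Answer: 17063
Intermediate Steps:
A(u, N) = N*u
p(w) = 8 - w
(-218107 + 234831) + p(-331) = (-218107 + 234831) + (8 - 1*(-331)) = 16724 + (8 + 331) = 16724 + 339 = 17063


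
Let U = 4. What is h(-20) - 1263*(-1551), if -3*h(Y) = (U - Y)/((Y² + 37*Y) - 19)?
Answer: 703249775/359 ≈ 1.9589e+6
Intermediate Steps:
h(Y) = -(4 - Y)/(3*(-19 + Y² + 37*Y)) (h(Y) = -(4 - Y)/(3*((Y² + 37*Y) - 19)) = -(4 - Y)/(3*(-19 + Y² + 37*Y)))
h(-20) - 1263*(-1551) = (-4 - 20)/(3*(-19 + (-20)² + 37*(-20))) - 1263*(-1551) = (⅓)*(-24)/(-19 + 400 - 740) + 1958913 = (⅓)*(-24)/(-359) + 1958913 = (⅓)*(-1/359)*(-24) + 1958913 = 8/359 + 1958913 = 703249775/359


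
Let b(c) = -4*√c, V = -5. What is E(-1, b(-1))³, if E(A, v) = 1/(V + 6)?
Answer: 1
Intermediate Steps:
E(A, v) = 1 (E(A, v) = 1/(-5 + 6) = 1/1 = 1)
E(-1, b(-1))³ = 1³ = 1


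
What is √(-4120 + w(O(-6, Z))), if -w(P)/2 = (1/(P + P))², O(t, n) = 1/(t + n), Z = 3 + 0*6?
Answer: I*√16498/2 ≈ 64.222*I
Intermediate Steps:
Z = 3 (Z = 3 + 0 = 3)
O(t, n) = 1/(n + t)
w(P) = -1/(2*P²) (w(P) = -2/(P + P)² = -2*1/(4*P²) = -1/(2*P²))
√(-4120 + w(O(-6, Z))) = √(-4120 - (3 - 6)²/2) = √(-4120 - 1/(2*(1/(-3))²)) = √(-4120 - 1/(2*(-⅓)²)) = √(-4120 - ½*9) = √(-4120 - 9/2) = √(-8249/2) = I*√16498/2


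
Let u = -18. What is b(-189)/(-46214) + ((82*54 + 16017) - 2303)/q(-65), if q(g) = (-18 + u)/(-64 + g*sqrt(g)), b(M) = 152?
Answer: 6707314420/207963 + 589615*I*sqrt(65)/18 ≈ 32252.0 + 2.6409e+5*I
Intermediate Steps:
q(g) = -36/(-64 + g**(3/2)) (q(g) = (-18 - 18)/(-64 + g*sqrt(g)) = -36/(-64 + g**(3/2)))
b(-189)/(-46214) + ((82*54 + 16017) - 2303)/q(-65) = 152/(-46214) + ((82*54 + 16017) - 2303)/((-36/(-64 + (-65)**(3/2)))) = 152*(-1/46214) + ((4428 + 16017) - 2303)/((-36/(-64 - 65*I*sqrt(65)))) = -76/23107 + (20445 - 2303)*(16/9 + 65*I*sqrt(65)/36) = -76/23107 + 18142*(16/9 + 65*I*sqrt(65)/36) = -76/23107 + (290272/9 + 589615*I*sqrt(65)/18) = 6707314420/207963 + 589615*I*sqrt(65)/18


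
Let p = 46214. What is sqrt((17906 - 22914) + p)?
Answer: sqrt(41206) ≈ 202.99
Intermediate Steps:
sqrt((17906 - 22914) + p) = sqrt((17906 - 22914) + 46214) = sqrt(-5008 + 46214) = sqrt(41206)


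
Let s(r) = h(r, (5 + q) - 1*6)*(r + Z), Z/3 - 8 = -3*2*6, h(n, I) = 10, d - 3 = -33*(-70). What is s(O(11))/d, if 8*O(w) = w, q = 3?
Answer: -3305/9252 ≈ -0.35722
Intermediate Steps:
O(w) = w/8
d = 2313 (d = 3 - 33*(-70) = 3 + 2310 = 2313)
Z = -84 (Z = 24 + 3*(-3*2*6) = 24 + 3*(-6*6) = 24 + 3*(-36) = 24 - 108 = -84)
s(r) = -840 + 10*r (s(r) = 10*(r - 84) = 10*(-84 + r) = -840 + 10*r)
s(O(11))/d = (-840 + 10*((⅛)*11))/2313 = (-840 + 10*(11/8))*(1/2313) = (-840 + 55/4)*(1/2313) = -3305/4*1/2313 = -3305/9252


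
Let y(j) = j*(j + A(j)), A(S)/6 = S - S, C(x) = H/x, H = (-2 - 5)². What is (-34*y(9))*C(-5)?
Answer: 134946/5 ≈ 26989.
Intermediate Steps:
H = 49 (H = (-7)² = 49)
C(x) = 49/x
A(S) = 0 (A(S) = 6*(S - S) = 6*0 = 0)
y(j) = j² (y(j) = j*(j + 0) = j*j = j²)
(-34*y(9))*C(-5) = (-34*9²)*(49/(-5)) = (-34*81)*(49*(-⅕)) = -2754*(-49/5) = 134946/5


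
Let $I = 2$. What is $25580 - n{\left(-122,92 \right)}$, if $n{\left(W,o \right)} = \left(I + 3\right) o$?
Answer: $25120$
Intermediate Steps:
$n{\left(W,o \right)} = 5 o$ ($n{\left(W,o \right)} = \left(2 + 3\right) o = 5 o$)
$25580 - n{\left(-122,92 \right)} = 25580 - 5 \cdot 92 = 25580 - 460 = 25120$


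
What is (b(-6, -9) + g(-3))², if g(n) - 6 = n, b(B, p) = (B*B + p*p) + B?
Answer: 12996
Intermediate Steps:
b(B, p) = B + B² + p² (b(B, p) = (B² + p²) + B = B + B² + p²)
g(n) = 6 + n
(b(-6, -9) + g(-3))² = ((-6 + (-6)² + (-9)²) + (6 - 3))² = ((-6 + 36 + 81) + 3)² = (111 + 3)² = 114² = 12996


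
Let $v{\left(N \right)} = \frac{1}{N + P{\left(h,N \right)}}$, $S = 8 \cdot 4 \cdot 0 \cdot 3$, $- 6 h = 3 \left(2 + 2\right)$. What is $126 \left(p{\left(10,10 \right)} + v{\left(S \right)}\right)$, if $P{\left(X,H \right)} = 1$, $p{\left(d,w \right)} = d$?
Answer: $1386$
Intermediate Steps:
$h = -2$ ($h = - \frac{3 \left(2 + 2\right)}{6} = - \frac{3 \cdot 4}{6} = \left(- \frac{1}{6}\right) 12 = -2$)
$S = 0$ ($S = 8 \cdot 0 \cdot 3 = 8 \cdot 0 = 0$)
$v{\left(N \right)} = \frac{1}{1 + N}$ ($v{\left(N \right)} = \frac{1}{N + 1} = \frac{1}{1 + N}$)
$126 \left(p{\left(10,10 \right)} + v{\left(S \right)}\right) = 126 \left(10 + \frac{1}{1 + 0}\right) = 126 \left(10 + 1^{-1}\right) = 126 \left(10 + 1\right) = 126 \cdot 11 = 1386$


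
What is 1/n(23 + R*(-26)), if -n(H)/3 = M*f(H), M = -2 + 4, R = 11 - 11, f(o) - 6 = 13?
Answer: -1/114 ≈ -0.0087719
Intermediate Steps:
f(o) = 19 (f(o) = 6 + 13 = 19)
R = 0
M = 2
n(H) = -114 (n(H) = -6*19 = -3*38 = -114)
1/n(23 + R*(-26)) = 1/(-114) = -1/114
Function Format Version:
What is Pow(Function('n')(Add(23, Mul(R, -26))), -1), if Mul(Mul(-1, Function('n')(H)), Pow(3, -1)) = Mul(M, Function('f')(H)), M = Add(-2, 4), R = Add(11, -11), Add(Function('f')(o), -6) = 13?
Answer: Rational(-1, 114) ≈ -0.0087719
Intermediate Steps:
Function('f')(o) = 19 (Function('f')(o) = Add(6, 13) = 19)
R = 0
M = 2
Function('n')(H) = -114 (Function('n')(H) = Mul(-3, Mul(2, 19)) = Mul(-3, 38) = -114)
Pow(Function('n')(Add(23, Mul(R, -26))), -1) = Pow(-114, -1) = Rational(-1, 114)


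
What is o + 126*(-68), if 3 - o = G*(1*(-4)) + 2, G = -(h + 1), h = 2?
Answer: -8579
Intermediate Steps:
G = -3 (G = -(2 + 1) = -1*3 = -3)
o = -11 (o = 3 - (-3*(-4) + 2) = 3 - (12 + 2) = 3 - 1*14 = 3 - 14 = -11)
o + 126*(-68) = -11 + 126*(-68) = -11 - 8568 = -8579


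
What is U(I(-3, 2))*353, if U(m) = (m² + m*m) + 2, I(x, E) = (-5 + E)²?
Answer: 57892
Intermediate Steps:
U(m) = 2 + 2*m² (U(m) = (m² + m²) + 2 = 2*m² + 2 = 2 + 2*m²)
U(I(-3, 2))*353 = (2 + 2*((-5 + 2)²)²)*353 = (2 + 2*((-3)²)²)*353 = (2 + 2*9²)*353 = (2 + 2*81)*353 = (2 + 162)*353 = 164*353 = 57892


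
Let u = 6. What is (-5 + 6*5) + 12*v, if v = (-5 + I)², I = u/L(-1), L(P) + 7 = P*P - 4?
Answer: 10033/25 ≈ 401.32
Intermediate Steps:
L(P) = -11 + P² (L(P) = -7 + (P*P - 4) = -7 + (P² - 4) = -7 + (-4 + P²) = -11 + P²)
I = -⅗ (I = 6/(-11 + (-1)²) = 6/(-11 + 1) = 6/(-10) = 6*(-⅒) = -⅗ ≈ -0.60000)
v = 784/25 (v = (-5 - ⅗)² = (-28/5)² = 784/25 ≈ 31.360)
(-5 + 6*5) + 12*v = (-5 + 6*5) + 12*(784/25) = (-5 + 30) + 9408/25 = 25 + 9408/25 = 10033/25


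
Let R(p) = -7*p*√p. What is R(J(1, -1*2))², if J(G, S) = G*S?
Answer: -392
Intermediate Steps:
R(p) = -7*p^(3/2)
R(J(1, -1*2))² = (-7*(-2*I*√2))² = (-(-14)*I*√2)² = (14*I*√2)² = -392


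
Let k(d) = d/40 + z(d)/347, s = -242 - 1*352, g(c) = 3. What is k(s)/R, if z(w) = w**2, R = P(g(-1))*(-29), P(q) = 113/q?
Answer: -20860983/22742380 ≈ -0.91727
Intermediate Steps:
R = -3277/3 (R = (113/3)*(-29) = -3277/3 ≈ -1092.3)
s = -594 (s = -242 - 352 = -594)
k(d) = d/40 + d**2/347
k(s)/R = ((1/13880)*(-594)*(347 + 40*(-594)))/(-3277/3) = ((1/13880)*(-594)*(347 - 23760))*(-3/3277) = ((1/13880)*(-594)*(-23413))*(-3/3277) = (6953661/6940)*(-3/3277) = -20860983/22742380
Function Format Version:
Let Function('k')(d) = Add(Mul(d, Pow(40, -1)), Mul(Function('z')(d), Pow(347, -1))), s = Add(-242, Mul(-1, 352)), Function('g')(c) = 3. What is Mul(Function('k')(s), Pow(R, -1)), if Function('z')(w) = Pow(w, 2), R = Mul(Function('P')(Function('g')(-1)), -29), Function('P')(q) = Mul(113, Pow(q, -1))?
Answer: Rational(-20860983, 22742380) ≈ -0.91727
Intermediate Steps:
R = Rational(-3277, 3) (R = Mul(Mul(113, Pow(3, -1)), -29) = Mul(Mul(113, Rational(1, 3)), -29) = Mul(Rational(113, 3), -29) = Rational(-3277, 3) ≈ -1092.3)
s = -594 (s = Add(-242, -352) = -594)
Function('k')(d) = Add(Mul(Rational(1, 40), d), Mul(Rational(1, 347), Pow(d, 2))) (Function('k')(d) = Add(Mul(d, Pow(40, -1)), Mul(Pow(d, 2), Pow(347, -1))) = Add(Mul(d, Rational(1, 40)), Mul(Pow(d, 2), Rational(1, 347))) = Add(Mul(Rational(1, 40), d), Mul(Rational(1, 347), Pow(d, 2))))
Mul(Function('k')(s), Pow(R, -1)) = Mul(Mul(Rational(1, 13880), -594, Add(347, Mul(40, -594))), Pow(Rational(-3277, 3), -1)) = Mul(Mul(Rational(1, 13880), -594, Add(347, -23760)), Rational(-3, 3277)) = Mul(Mul(Rational(1, 13880), -594, -23413), Rational(-3, 3277)) = Mul(Rational(6953661, 6940), Rational(-3, 3277)) = Rational(-20860983, 22742380)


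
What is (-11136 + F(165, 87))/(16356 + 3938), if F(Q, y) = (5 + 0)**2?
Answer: -11111/20294 ≈ -0.54750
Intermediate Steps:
F(Q, y) = 25 (F(Q, y) = 5**2 = 25)
(-11136 + F(165, 87))/(16356 + 3938) = (-11136 + 25)/(16356 + 3938) = -11111/20294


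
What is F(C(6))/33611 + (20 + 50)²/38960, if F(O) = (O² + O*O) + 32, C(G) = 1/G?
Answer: 74674253/589268052 ≈ 0.12672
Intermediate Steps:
F(O) = 32 + 2*O² (F(O) = (O² + O²) + 32 = 2*O² + 32 = 32 + 2*O²)
F(C(6))/33611 + (20 + 50)²/38960 = (32 + 2*(1/6)²)/33611 + (20 + 50)²/38960 = (32 + 2*(⅙)²)*(1/33611) + 70²*(1/38960) = (32 + 2*(1/36))*(1/33611) + 4900*(1/38960) = (32 + 1/18)*(1/33611) + 245/1948 = (577/18)*(1/33611) + 245/1948 = 577/604998 + 245/1948 = 74674253/589268052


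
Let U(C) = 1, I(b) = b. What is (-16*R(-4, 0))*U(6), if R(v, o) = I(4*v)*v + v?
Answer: -960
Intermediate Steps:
R(v, o) = v + 4*v**2 (R(v, o) = (4*v)*v + v = 4*v**2 + v = v + 4*v**2)
(-16*R(-4, 0))*U(6) = -(-64)*(1 + 4*(-4))*1 = -(-64)*(1 - 16)*1 = -(-64)*(-15)*1 = -16*60*1 = -960*1 = -960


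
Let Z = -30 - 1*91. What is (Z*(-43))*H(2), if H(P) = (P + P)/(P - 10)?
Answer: -5203/2 ≈ -2601.5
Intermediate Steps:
H(P) = 2*P/(-10 + P) (H(P) = (2*P)/(-10 + P) = 2*P/(-10 + P))
Z = -121 (Z = -30 - 91 = -121)
(Z*(-43))*H(2) = (-121*(-43))*(2*2/(-10 + 2)) = 5203*(2*2/(-8)) = 5203*(2*2*(-⅛)) = 5203*(-½) = -5203/2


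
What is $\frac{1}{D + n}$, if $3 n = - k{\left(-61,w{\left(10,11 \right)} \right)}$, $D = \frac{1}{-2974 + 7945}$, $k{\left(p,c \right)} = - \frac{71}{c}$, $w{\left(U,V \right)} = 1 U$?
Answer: $\frac{16570}{39219} \approx 0.4225$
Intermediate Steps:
$w{\left(U,V \right)} = U$
$D = \frac{1}{4971} \approx 0.00020117$
$n = \frac{71}{30}$ ($n = \frac{\left(-1\right) \left(- \frac{71}{10}\right)}{3} = \frac{1}{3} \cdot \frac{71}{10} = \frac{71}{30} \approx 2.3667$)
$\frac{1}{D + n} = \frac{1}{\frac{1}{4971} + \frac{71}{30}} = \frac{1}{\frac{39219}{16570}} = \frac{16570}{39219}$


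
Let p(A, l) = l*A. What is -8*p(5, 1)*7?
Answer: -280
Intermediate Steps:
p(A, l) = A*l
-8*p(5, 1)*7 = -40*7 = -280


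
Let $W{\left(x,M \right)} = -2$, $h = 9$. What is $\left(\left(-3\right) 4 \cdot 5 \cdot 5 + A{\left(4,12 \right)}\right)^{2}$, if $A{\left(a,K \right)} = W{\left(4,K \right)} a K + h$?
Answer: $149769$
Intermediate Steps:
$A{\left(a,K \right)} = 9 - 2 K a$ ($A{\left(a,K \right)} = - 2 a K + 9 = - 2 K a + 9 = 9 - 2 K a$)
$\left(\left(-3\right) 4 \cdot 5 \cdot 5 + A{\left(4,12 \right)}\right)^{2} = \left(\left(-3\right) 4 \cdot 5 \cdot 5 + \left(9 - 24 \cdot 4\right)\right)^{2} = \left(\left(-12\right) 5 \cdot 5 + \left(9 - 96\right)\right)^{2} = \left(\left(-60\right) 5 - 87\right)^{2} = \left(-300 - 87\right)^{2} = \left(-387\right)^{2} = 149769$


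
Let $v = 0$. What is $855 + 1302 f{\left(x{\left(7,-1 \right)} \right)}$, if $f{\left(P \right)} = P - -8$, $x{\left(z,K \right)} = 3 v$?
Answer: $11271$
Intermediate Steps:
$x{\left(z,K \right)} = 0$ ($x{\left(z,K \right)} = 3 \cdot 0 = 0$)
$f{\left(P \right)} = 8 + P$ ($f{\left(P \right)} = P + 8 = 8 + P$)
$855 + 1302 f{\left(x{\left(7,-1 \right)} \right)} = 855 + 1302 \left(8 + 0\right) = 855 + 1302 \cdot 8 = 855 + 10416 = 11271$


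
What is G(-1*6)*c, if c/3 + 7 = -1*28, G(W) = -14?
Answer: 1470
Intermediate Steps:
c = -105 (c = -21 + 3*(-1*28) = -21 + 3*(-28) = -21 - 84 = -105)
G(-1*6)*c = -14*(-105) = 1470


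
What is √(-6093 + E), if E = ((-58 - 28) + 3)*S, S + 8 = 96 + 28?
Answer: I*√15721 ≈ 125.38*I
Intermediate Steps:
S = 116 (S = -8 + (96 + 28) = -8 + 124 = 116)
E = -9628 (E = ((-58 - 28) + 3)*116 = (-86 + 3)*116 = -83*116 = -9628)
√(-6093 + E) = √(-6093 - 9628) = √(-15721) = I*√15721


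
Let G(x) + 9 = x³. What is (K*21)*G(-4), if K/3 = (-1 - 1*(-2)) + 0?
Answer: -4599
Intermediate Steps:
G(x) = -9 + x³
K = 3 (K = 3*((-1 - 1*(-2)) + 0) = 3*((-1 + 2) + 0) = 3*(1 + 0) = 3*1 = 3)
(K*21)*G(-4) = (3*21)*(-9 + (-4)³) = 63*(-9 - 64) = 63*(-73) = -4599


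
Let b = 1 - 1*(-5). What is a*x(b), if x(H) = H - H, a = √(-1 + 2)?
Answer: 0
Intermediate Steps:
a = 1 (a = √1 = 1)
b = 6 (b = 1 + 5 = 6)
x(H) = 0
a*x(b) = 1*0 = 0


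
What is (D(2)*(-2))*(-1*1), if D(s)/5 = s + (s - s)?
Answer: 20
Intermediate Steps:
D(s) = 5*s (D(s) = 5*(s + (s - s)) = 5*(s + 0) = 5*s)
(D(2)*(-2))*(-1*1) = ((5*2)*(-2))*(-1*1) = (10*(-2))*(-1) = -20*(-1) = 20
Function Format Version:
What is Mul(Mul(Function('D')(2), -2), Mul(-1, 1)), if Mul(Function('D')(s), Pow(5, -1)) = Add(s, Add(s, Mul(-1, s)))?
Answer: 20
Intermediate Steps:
Function('D')(s) = Mul(5, s) (Function('D')(s) = Mul(5, Add(s, Add(s, Mul(-1, s)))) = Mul(5, Add(s, 0)) = Mul(5, s))
Mul(Mul(Function('D')(2), -2), Mul(-1, 1)) = Mul(Mul(Mul(5, 2), -2), Mul(-1, 1)) = Mul(Mul(10, -2), -1) = Mul(-20, -1) = 20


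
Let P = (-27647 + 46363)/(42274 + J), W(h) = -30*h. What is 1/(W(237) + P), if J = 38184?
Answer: -40229/286018832 ≈ -0.00014065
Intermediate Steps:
P = 9358/40229 (P = (-27647 + 46363)/(42274 + 38184) = 18716/80458 = 18716*(1/80458) = 9358/40229 ≈ 0.23262)
1/(W(237) + P) = 1/(-30*237 + 9358/40229) = 1/(-7110 + 9358/40229) = 1/(-286018832/40229) = -40229/286018832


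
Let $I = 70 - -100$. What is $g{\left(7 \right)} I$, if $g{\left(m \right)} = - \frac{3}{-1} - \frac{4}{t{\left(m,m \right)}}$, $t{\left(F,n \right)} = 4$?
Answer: $340$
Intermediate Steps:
$g{\left(m \right)} = 2$ ($g{\left(m \right)} = - \frac{3}{-1} - \frac{4}{4} = \left(-3\right) \left(-1\right) - 1 = 3 - 1 = 2$)
$I = 170$ ($I = 70 + 100 = 170$)
$g{\left(7 \right)} I = 2 \cdot 170 = 340$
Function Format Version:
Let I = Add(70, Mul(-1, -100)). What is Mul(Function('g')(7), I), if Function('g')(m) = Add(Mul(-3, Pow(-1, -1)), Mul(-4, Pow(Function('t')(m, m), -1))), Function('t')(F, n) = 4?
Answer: 340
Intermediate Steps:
Function('g')(m) = 2 (Function('g')(m) = Add(Mul(-3, Pow(-1, -1)), Mul(-4, Pow(4, -1))) = Add(Mul(-3, -1), Mul(-4, Rational(1, 4))) = Add(3, -1) = 2)
I = 170 (I = Add(70, 100) = 170)
Mul(Function('g')(7), I) = Mul(2, 170) = 340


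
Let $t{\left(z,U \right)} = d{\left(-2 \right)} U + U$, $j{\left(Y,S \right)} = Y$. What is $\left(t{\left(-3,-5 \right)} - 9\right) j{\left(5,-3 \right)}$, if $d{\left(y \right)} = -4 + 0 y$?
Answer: $30$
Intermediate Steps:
$d{\left(y \right)} = -4$ ($d{\left(y \right)} = -4 + 0 = -4$)
$t{\left(z,U \right)} = - 3 U$ ($t{\left(z,U \right)} = - 4 U + U = - 3 U$)
$\left(t{\left(-3,-5 \right)} - 9\right) j{\left(5,-3 \right)} = \left(\left(-3\right) \left(-5\right) - 9\right) 5 = \left(15 - 9\right) 5 = 6 \cdot 5 = 30$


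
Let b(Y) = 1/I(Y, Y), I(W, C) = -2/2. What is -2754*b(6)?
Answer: 2754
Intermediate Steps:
I(W, C) = -1 (I(W, C) = -2*½ = -1)
b(Y) = -1 (b(Y) = 1/(-1) = -1)
-2754*b(6) = -2754*(-1) = 2754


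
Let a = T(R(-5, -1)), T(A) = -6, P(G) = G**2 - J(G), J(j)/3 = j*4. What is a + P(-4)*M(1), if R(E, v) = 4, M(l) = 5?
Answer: 314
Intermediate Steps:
J(j) = 12*j (J(j) = 3*(j*4) = 3*(4*j) = 12*j)
P(G) = G**2 - 12*G
a = -6
a + P(-4)*M(1) = -6 - 4*(-12 - 4)*5 = -6 - 4*(-16)*5 = -6 + 64*5 = -6 + 320 = 314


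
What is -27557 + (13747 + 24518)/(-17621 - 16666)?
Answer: -314961708/11429 ≈ -27558.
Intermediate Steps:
-27557 + (13747 + 24518)/(-17621 - 16666) = -27557 + 38265/(-34287) = -27557 + 38265*(-1/34287) = -27557 - 12755/11429 = -314961708/11429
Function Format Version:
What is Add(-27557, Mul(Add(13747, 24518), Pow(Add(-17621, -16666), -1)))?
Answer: Rational(-314961708, 11429) ≈ -27558.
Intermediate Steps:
Add(-27557, Mul(Add(13747, 24518), Pow(Add(-17621, -16666), -1))) = Add(-27557, Mul(38265, Pow(-34287, -1))) = Add(-27557, Mul(38265, Rational(-1, 34287))) = Add(-27557, Rational(-12755, 11429)) = Rational(-314961708, 11429)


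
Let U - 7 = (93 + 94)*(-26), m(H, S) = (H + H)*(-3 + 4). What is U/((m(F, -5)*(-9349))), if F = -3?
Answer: -4855/56094 ≈ -0.086551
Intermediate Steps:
m(H, S) = 2*H (m(H, S) = (2*H)*1 = 2*H)
U = -4855 (U = 7 + (93 + 94)*(-26) = 7 + 187*(-26) = 7 - 4862 = -4855)
U/((m(F, -5)*(-9349))) = -4855/((2*(-3))*(-9349)) = -4855/((-6*(-9349))) = -4855/56094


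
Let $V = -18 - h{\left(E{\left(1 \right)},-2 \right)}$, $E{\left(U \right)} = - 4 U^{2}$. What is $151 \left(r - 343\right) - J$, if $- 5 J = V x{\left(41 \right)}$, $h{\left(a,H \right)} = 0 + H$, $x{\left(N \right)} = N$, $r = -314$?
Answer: $- \frac{496691}{5} \approx -99338.0$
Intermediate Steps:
$h{\left(a,H \right)} = H$
$V = -16$ ($V = -18 - -2 = -18 + 2 = -16$)
$J = \frac{656}{5}$ ($J = - \frac{\left(-16\right) 41}{5} = \left(- \frac{1}{5}\right) \left(-656\right) = \frac{656}{5} \approx 131.2$)
$151 \left(r - 343\right) - J = 151 \left(-314 - 343\right) - \frac{656}{5} = 151 \left(-657\right) - \frac{656}{5} = -99207 - \frac{656}{5} = - \frac{496691}{5}$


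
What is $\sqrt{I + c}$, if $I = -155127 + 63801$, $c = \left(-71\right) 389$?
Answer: $i \sqrt{118945} \approx 344.88 i$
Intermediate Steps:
$c = -27619$
$I = -91326$
$\sqrt{I + c} = \sqrt{-91326 - 27619} = \sqrt{-118945} = i \sqrt{118945}$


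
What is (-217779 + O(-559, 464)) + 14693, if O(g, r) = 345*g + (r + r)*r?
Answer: 34651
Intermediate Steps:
O(g, r) = 2*r**2 + 345*g (O(g, r) = 345*g + (2*r)*r = 345*g + 2*r**2 = 2*r**2 + 345*g)
(-217779 + O(-559, 464)) + 14693 = (-217779 + (2*464**2 + 345*(-559))) + 14693 = (-217779 + (2*215296 - 192855)) + 14693 = (-217779 + (430592 - 192855)) + 14693 = (-217779 + 237737) + 14693 = 19958 + 14693 = 34651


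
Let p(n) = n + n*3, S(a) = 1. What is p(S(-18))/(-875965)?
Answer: -4/875965 ≈ -4.5664e-6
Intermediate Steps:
p(n) = 4*n (p(n) = n + 3*n = 4*n)
p(S(-18))/(-875965) = (4*1)/(-875965) = 4*(-1/875965) = -4/875965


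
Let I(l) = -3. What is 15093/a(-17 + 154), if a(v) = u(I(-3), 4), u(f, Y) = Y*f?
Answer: -5031/4 ≈ -1257.8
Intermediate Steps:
a(v) = -12 (a(v) = 4*(-3) = -12)
15093/a(-17 + 154) = 15093/(-12) = 15093*(-1/12) = -5031/4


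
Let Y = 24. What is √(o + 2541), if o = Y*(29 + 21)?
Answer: √3741 ≈ 61.164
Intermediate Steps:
o = 1200 (o = 24*(29 + 21) = 24*50 = 1200)
√(o + 2541) = √(1200 + 2541) = √3741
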